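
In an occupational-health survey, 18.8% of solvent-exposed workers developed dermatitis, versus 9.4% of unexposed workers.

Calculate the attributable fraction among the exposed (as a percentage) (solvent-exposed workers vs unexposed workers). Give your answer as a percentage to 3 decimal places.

AR% = (0.1880 − 0.0940) / 0.1880 = 0.5000 → 50.000%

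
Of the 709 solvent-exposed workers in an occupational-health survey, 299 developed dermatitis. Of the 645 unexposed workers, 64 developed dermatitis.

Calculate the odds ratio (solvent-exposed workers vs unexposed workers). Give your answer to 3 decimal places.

OR = (299 × 581) / (410 × 64) = 173719/26240 ≈ 6.620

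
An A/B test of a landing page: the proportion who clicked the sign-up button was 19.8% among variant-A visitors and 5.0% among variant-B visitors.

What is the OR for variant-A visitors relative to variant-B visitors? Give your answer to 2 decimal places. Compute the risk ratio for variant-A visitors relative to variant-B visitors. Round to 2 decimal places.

odds, variant-A visitors = 0.1980/0.8020 = 0.2469
odds, variant-B visitors = 0.0500/0.9500 = 0.0526
OR = 0.2469 / 0.0526 = 4.69
RR = 0.1980 / 0.0500 = 3.96

OR = 4.69; RR = 3.96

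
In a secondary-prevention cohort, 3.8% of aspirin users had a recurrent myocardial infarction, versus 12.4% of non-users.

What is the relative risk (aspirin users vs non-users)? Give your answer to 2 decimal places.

RR = 0.03800 / 0.12400 = 0.31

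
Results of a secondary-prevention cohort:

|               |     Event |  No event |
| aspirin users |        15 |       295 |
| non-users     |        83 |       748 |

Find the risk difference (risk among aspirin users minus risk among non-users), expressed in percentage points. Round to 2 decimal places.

risk, aspirin users = 15/310 = 0.04839
risk, non-users = 83/831 = 0.09988
risk difference = 0.04839 − 0.09988 = -0.05149 → -5.15 percentage points

-5.15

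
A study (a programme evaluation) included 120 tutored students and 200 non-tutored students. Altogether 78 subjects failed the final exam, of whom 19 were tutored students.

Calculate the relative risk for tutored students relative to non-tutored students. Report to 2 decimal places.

tutored students without the outcome: 120 − 19 = 101
non-tutored students with the outcome: 78 − 19 = 59
non-tutored students without the outcome: 200 − 59 = 141
risk, tutored students = 19/120 = 0.1583
risk, non-tutored students = 59/200 = 0.2950
RR = 0.1583 / 0.2950 = 0.54

0.54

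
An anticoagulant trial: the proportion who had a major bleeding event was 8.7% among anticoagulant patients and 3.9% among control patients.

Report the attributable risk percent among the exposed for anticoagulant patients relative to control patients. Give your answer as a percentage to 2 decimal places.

AR% = (0.08700 − 0.03900) / 0.08700 = 0.5517 → 55.17%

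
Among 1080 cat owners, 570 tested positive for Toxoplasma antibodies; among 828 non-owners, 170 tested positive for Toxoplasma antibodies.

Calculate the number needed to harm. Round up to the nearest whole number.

NNH: 4

risk, cat owners = 570/1080 = 0.527778
risk, non-owners = 170/828 = 0.205314
absolute risk difference = 0.322464
1 / 0.322464 = 3.101 → round up → 4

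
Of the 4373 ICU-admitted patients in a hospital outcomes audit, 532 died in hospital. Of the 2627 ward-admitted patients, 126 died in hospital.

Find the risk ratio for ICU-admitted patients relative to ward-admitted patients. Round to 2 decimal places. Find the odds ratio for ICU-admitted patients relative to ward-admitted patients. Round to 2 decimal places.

RR = 2.54; OR = 2.75

risk, ICU-admitted patients = 532/4373 = 0.12166
risk, ward-admitted patients = 126/2627 = 0.04796
RR = 0.12166 / 0.04796 = 2.54
odds, ICU-admitted patients = 532/3841 = 0.13851
odds, ward-admitted patients = 126/2501 = 0.05038
OR = 0.13851 / 0.05038 = 2.75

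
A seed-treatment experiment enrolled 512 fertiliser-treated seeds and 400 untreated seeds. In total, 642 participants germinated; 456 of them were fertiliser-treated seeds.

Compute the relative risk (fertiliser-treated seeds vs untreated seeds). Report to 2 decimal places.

fertiliser-treated seeds without the outcome: 512 − 456 = 56
untreated seeds with the outcome: 642 − 456 = 186
untreated seeds without the outcome: 400 − 186 = 214
risk, fertiliser-treated seeds = 456/512 = 0.8906
risk, untreated seeds = 186/400 = 0.4650
RR = 0.8906 / 0.4650 = 1.92

RR: 1.92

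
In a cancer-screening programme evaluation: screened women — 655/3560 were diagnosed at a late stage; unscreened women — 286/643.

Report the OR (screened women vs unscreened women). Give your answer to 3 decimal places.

odds, screened women = 655/2905 = 0.2255
odds, unscreened women = 286/357 = 0.8011
OR = 0.2255 / 0.8011 = 0.281

0.281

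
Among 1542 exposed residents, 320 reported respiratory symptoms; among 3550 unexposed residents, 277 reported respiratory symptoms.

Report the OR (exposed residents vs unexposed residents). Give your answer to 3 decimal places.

OR = (320 × 3273) / (1222 × 277) = 1047360/338494 ≈ 3.094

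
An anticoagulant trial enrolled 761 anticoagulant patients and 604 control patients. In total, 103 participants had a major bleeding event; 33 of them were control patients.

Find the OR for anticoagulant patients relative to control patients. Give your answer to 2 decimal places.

anticoagulant patients with the outcome: 103 − 33 = 70
anticoagulant patients without the outcome: 761 − 70 = 691
control patients without the outcome: 604 − 33 = 571
OR = (70 × 571) / (691 × 33) = 39970/22803 ≈ 1.75

OR: 1.75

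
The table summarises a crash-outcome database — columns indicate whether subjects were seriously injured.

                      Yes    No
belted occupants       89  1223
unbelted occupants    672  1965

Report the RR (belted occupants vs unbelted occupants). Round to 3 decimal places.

risk, belted occupants = 89/1312 = 0.0678
risk, unbelted occupants = 672/2637 = 0.2548
RR = 0.0678 / 0.2548 = 0.266

0.266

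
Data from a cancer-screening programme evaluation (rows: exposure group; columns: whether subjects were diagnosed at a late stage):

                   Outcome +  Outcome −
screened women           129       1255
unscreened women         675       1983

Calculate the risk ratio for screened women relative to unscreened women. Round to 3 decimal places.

0.367

risk, screened women = 129/1384 = 0.0932
risk, unscreened women = 675/2658 = 0.2540
RR = 0.0932 / 0.2540 = 0.367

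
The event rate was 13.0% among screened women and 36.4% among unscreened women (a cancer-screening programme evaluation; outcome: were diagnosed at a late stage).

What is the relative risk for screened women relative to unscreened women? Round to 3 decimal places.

RR = 0.1300 / 0.3640 = 0.357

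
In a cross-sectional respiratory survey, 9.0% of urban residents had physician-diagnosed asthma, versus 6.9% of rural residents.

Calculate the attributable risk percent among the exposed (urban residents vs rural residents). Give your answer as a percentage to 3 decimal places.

AR% = (0.0900 − 0.0690) / 0.0900 = 0.2333 → 23.333%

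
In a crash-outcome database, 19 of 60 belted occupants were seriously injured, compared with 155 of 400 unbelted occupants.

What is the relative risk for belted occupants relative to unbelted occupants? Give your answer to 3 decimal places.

RR = 0.817

risk, belted occupants = 19/60 = 0.3167
risk, unbelted occupants = 155/400 = 0.3875
RR = 0.3167 / 0.3875 = 0.817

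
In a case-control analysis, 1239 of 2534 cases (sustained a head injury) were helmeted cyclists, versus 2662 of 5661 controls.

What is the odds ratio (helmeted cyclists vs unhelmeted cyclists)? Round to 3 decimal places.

OR = (1239 × 2999) / (2662 × 1295) = 3715761/3447290 ≈ 1.078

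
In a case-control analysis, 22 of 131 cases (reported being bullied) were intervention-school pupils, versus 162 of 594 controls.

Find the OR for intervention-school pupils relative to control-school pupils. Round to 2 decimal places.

odds, intervention-school pupils = 22/162 = 0.1358
odds, control-school pupils = 109/432 = 0.2523
OR = 0.1358 / 0.2523 = 0.54

0.54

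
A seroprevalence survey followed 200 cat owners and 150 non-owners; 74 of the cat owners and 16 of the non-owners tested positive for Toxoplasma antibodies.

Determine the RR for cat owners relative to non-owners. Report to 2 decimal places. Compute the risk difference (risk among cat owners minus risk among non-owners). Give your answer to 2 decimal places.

risk, cat owners = 74/200 = 0.3700
risk, non-owners = 16/150 = 0.1067
RR = 0.3700 / 0.1067 = 3.47
risk difference = 0.3700 − 0.1067 = 0.26

RR = 3.47; RD = 0.26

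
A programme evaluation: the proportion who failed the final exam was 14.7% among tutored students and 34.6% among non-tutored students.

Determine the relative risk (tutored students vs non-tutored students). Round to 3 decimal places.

RR = 0.1470 / 0.3460 = 0.425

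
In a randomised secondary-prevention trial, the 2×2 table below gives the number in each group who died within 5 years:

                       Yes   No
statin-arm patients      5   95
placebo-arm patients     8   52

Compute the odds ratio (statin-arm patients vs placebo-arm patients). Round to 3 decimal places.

odds, statin-arm patients = 5/95 = 0.0526
odds, placebo-arm patients = 8/52 = 0.1538
OR = 0.0526 / 0.1538 = 0.342

OR: 0.342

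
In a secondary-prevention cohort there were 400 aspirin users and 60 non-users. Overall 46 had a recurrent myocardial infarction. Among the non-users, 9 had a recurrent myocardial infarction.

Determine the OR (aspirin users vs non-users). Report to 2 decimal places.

aspirin users with the outcome: 46 − 9 = 37
aspirin users without the outcome: 400 − 37 = 363
non-users without the outcome: 60 − 9 = 51
OR = (37 × 51) / (363 × 9) = 1887/3267 ≈ 0.58

OR ≈ 0.58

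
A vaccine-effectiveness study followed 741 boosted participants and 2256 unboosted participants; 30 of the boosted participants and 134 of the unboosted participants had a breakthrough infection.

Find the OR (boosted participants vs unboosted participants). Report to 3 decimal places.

OR: 0.668

odds, boosted participants = 30/711 = 0.04219
odds, unboosted participants = 134/2122 = 0.06315
OR = 0.04219 / 0.06315 = 0.668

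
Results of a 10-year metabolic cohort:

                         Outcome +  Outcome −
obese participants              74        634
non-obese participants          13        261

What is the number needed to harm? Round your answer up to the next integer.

risk, obese participants = 74/708 = 0.104520
risk, non-obese participants = 13/274 = 0.047445
absolute risk difference = 0.057075
1 / 0.057075 = 17.521 → round up → 18

NNH: 18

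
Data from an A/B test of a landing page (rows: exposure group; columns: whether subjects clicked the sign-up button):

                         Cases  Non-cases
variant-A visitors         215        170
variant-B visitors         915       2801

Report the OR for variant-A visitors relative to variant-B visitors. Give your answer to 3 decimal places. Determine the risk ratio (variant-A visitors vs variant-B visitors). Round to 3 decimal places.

OR = (215 × 2801) / (170 × 915) = 602215/155550 ≈ 3.872
risk, variant-A visitors = 215/385 = 0.5584
risk, variant-B visitors = 915/3716 = 0.2462
RR = 0.5584 / 0.2462 = 2.268

OR = 3.872; RR = 2.268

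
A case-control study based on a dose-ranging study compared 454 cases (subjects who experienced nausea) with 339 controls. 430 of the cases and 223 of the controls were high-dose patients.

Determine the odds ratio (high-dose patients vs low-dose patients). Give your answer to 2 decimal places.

OR = (430 × 116) / (223 × 24) = 49880/5352 ≈ 9.32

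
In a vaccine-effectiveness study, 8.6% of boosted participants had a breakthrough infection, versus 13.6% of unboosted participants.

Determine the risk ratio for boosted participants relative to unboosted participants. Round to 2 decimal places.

RR = 0.0860 / 0.1360 = 0.63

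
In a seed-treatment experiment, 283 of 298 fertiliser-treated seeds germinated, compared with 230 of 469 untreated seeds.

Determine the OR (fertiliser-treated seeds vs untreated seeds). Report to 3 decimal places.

OR = (283 × 239) / (15 × 230) = 67637/3450 ≈ 19.605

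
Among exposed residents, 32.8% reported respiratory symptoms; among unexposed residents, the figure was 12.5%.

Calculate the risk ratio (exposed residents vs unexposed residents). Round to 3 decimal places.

RR = 0.3280 / 0.1250 = 2.624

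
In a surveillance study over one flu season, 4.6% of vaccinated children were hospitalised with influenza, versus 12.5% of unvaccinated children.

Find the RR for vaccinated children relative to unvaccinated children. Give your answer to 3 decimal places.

RR = 0.04600 / 0.12500 = 0.368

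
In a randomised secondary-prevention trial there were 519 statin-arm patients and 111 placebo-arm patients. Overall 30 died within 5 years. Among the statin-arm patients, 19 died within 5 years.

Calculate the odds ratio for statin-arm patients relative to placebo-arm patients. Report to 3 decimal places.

OR ≈ 0.345

statin-arm patients without the outcome: 519 − 19 = 500
placebo-arm patients with the outcome: 30 − 19 = 11
placebo-arm patients without the outcome: 111 − 11 = 100
odds, statin-arm patients = 19/500 = 0.03800
odds, placebo-arm patients = 11/100 = 0.11000
OR = 0.03800 / 0.11000 = 0.345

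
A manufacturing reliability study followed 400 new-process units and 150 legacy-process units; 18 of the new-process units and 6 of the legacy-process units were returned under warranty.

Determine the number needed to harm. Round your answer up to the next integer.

risk, new-process units = 18/400 = 0.045000
risk, legacy-process units = 6/150 = 0.040000
absolute risk difference = 0.005000
1 / 0.005000 = 200.000 → round up → 200

NNH: 200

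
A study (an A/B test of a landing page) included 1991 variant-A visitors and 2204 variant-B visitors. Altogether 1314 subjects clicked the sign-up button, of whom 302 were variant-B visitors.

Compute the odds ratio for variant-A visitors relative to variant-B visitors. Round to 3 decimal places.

OR ≈ 6.510

variant-A visitors with the outcome: 1314 − 302 = 1012
variant-A visitors without the outcome: 1991 − 1012 = 979
variant-B visitors without the outcome: 2204 − 302 = 1902
OR = (1012 × 1902) / (979 × 302) = 1924824/295658 ≈ 6.510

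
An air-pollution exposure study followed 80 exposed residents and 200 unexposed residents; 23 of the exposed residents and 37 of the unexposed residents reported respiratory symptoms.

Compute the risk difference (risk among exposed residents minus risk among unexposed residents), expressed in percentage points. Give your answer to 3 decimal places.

10.250

risk, exposed residents = 23/80 = 0.2875
risk, unexposed residents = 37/200 = 0.1850
risk difference = 0.2875 − 0.1850 = 0.1025 → 10.250 percentage points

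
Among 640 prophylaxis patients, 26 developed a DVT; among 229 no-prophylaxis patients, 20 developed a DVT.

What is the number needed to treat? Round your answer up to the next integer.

risk, prophylaxis patients = 26/640 = 0.040625
risk, no-prophylaxis patients = 20/229 = 0.087336
absolute risk difference = 0.046711
1 / 0.046711 = 21.408 → round up → 22

NNT ≈ 22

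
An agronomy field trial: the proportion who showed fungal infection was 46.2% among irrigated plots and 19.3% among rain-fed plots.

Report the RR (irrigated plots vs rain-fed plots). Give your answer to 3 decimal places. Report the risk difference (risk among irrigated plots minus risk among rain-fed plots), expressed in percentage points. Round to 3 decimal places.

RR = 0.4620 / 0.1930 = 2.394
risk difference = 0.4620 − 0.1930 = 0.2690 → 26.900 percentage points

RR = 2.394; RD = 26.900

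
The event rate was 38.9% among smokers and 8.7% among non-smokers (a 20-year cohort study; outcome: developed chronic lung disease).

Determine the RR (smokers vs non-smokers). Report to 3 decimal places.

RR = 0.3890 / 0.0870 = 4.471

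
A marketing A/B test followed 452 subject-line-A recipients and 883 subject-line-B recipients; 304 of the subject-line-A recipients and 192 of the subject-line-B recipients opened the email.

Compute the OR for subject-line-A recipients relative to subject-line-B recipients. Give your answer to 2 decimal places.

odds, subject-line-A recipients = 304/148 = 2.0541
odds, subject-line-B recipients = 192/691 = 0.2779
OR = 2.0541 / 0.2779 = 7.39

7.39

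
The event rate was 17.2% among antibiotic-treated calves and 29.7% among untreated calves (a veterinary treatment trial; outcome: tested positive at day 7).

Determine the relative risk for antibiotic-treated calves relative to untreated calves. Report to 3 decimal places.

RR = 0.1720 / 0.2970 = 0.579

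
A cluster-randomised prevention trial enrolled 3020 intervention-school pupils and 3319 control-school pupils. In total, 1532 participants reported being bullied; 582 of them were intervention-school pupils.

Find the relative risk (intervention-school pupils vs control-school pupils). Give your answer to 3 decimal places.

intervention-school pupils without the outcome: 3020 − 582 = 2438
control-school pupils with the outcome: 1532 − 582 = 950
control-school pupils without the outcome: 3319 − 950 = 2369
risk, intervention-school pupils = 582/3020 = 0.1927
risk, control-school pupils = 950/3319 = 0.2862
RR = 0.1927 / 0.2862 = 0.673

RR ≈ 0.673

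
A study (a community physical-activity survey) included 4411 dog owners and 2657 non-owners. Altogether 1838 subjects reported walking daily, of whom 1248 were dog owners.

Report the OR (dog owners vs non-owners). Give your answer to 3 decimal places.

1.382

dog owners without the outcome: 4411 − 1248 = 3163
non-owners with the outcome: 1838 − 1248 = 590
non-owners without the outcome: 2657 − 590 = 2067
OR = (1248 × 2067) / (3163 × 590) = 2579616/1866170 ≈ 1.382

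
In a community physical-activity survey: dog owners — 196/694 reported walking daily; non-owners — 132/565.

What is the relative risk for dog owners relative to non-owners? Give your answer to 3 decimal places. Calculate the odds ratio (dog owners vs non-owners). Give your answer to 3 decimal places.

risk, dog owners = 196/694 = 0.2824
risk, non-owners = 132/565 = 0.2336
RR = 0.2824 / 0.2336 = 1.209
OR = (196 × 433) / (498 × 132) = 84868/65736 ≈ 1.291

RR = 1.209; OR = 1.291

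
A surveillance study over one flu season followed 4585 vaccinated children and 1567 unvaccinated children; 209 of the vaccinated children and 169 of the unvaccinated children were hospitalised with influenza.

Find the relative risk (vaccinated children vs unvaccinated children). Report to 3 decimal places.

RR = 0.423

risk, vaccinated children = 209/4585 = 0.04558
risk, unvaccinated children = 169/1567 = 0.10785
RR = 0.04558 / 0.10785 = 0.423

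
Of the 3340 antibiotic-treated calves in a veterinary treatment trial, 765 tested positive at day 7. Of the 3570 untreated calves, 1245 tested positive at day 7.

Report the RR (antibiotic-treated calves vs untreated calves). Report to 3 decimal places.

risk, antibiotic-treated calves = 765/3340 = 0.2290
risk, untreated calves = 1245/3570 = 0.3487
RR = 0.2290 / 0.3487 = 0.657

RR: 0.657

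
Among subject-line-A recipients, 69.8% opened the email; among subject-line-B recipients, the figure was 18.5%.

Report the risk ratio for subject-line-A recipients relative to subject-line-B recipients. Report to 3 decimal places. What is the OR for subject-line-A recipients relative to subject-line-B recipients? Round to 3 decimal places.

RR = 3.773; OR = 10.182

RR = 0.6980 / 0.1850 = 3.773
odds, subject-line-A recipients = 0.6980/0.3020 = 2.3113
odds, subject-line-B recipients = 0.1850/0.8150 = 0.2270
OR = 2.3113 / 0.2270 = 10.182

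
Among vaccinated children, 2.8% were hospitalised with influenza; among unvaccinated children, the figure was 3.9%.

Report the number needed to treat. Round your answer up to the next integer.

absolute risk difference = 0.011000
1 / 0.011000 = 90.909 → round up → 91

91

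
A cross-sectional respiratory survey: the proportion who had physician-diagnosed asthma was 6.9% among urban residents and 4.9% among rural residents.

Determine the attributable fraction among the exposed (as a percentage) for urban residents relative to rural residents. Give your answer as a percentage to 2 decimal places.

AR% = (0.06900 − 0.04900) / 0.06900 = 0.2899 → 28.99%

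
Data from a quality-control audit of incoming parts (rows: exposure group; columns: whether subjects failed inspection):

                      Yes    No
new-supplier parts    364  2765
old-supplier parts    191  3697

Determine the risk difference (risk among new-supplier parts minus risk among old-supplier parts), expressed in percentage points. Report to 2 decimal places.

RD: 6.72

risk, new-supplier parts = 364/3129 = 0.11633
risk, old-supplier parts = 191/3888 = 0.04913
risk difference = 0.11633 − 0.04913 = 0.06721 → 6.72 percentage points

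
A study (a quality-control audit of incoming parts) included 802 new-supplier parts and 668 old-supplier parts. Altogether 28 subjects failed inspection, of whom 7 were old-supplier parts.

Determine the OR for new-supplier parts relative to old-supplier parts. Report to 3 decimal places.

OR: 2.539

new-supplier parts with the outcome: 28 − 7 = 21
new-supplier parts without the outcome: 802 − 21 = 781
old-supplier parts without the outcome: 668 − 7 = 661
odds, new-supplier parts = 21/781 = 0.02689
odds, old-supplier parts = 7/661 = 0.01059
OR = 0.02689 / 0.01059 = 2.539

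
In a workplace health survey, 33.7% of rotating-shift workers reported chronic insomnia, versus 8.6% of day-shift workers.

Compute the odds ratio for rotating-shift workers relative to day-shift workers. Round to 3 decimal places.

OR = 5.402

odds, rotating-shift workers = 0.3370/0.6630 = 0.5083
odds, day-shift workers = 0.0860/0.9140 = 0.0941
OR = 0.5083 / 0.0941 = 5.402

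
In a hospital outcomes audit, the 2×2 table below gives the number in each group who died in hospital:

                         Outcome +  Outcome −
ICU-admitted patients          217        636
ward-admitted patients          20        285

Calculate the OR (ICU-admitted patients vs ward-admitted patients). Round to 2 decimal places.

OR = (217 × 285) / (636 × 20) = 61845/12720 ≈ 4.86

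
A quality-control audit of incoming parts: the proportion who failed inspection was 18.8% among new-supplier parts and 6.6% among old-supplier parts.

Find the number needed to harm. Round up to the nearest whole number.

NNH = 9

absolute risk difference = 0.122000
1 / 0.122000 = 8.197 → round up → 9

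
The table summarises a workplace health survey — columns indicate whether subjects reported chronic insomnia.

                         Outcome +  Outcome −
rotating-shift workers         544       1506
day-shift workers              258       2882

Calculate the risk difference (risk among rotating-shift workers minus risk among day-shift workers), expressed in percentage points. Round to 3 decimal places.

18.320

risk, rotating-shift workers = 544/2050 = 0.2654
risk, day-shift workers = 258/3140 = 0.0822
risk difference = 0.2654 − 0.0822 = 0.1832 → 18.320 percentage points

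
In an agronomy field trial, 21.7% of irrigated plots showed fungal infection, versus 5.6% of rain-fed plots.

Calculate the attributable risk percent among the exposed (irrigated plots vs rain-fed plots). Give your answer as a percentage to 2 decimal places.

AR% = (0.2170 − 0.0560) / 0.2170 = 0.7419 → 74.19%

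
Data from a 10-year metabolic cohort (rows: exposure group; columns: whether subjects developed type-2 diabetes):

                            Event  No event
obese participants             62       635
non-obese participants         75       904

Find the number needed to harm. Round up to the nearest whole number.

risk, obese participants = 62/697 = 0.088953
risk, non-obese participants = 75/979 = 0.076609
absolute risk difference = 0.012344
1 / 0.012344 = 81.011 → round up → 82

NNH: 82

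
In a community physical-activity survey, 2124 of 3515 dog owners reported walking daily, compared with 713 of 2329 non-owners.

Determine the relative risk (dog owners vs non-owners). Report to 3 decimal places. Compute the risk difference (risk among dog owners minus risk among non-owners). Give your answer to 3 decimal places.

risk, dog owners = 2124/3515 = 0.6043
risk, non-owners = 713/2329 = 0.3061
RR = 0.6043 / 0.3061 = 1.974
risk difference = 0.6043 − 0.3061 = 0.298

RR = 1.974; RD = 0.298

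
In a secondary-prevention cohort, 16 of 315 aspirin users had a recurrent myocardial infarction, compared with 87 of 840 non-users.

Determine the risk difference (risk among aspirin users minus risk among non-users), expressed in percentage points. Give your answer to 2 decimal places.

risk, aspirin users = 16/315 = 0.0508
risk, non-users = 87/840 = 0.1036
risk difference = 0.0508 − 0.1036 = -0.0528 → -5.28 percentage points

RD = -5.28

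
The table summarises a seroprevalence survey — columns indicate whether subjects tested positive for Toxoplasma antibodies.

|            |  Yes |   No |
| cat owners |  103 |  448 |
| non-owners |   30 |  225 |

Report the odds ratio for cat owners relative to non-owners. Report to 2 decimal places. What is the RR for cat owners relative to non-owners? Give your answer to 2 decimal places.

odds, cat owners = 103/448 = 0.2299
odds, non-owners = 30/225 = 0.1333
OR = 0.2299 / 0.1333 = 1.72
risk, cat owners = 103/551 = 0.1869
risk, non-owners = 30/255 = 0.1176
RR = 0.1869 / 0.1176 = 1.59

OR = 1.72; RR = 1.59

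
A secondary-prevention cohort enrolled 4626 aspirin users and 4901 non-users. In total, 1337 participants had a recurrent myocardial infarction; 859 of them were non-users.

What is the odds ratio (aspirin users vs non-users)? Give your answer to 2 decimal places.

aspirin users with the outcome: 1337 − 859 = 478
aspirin users without the outcome: 4626 − 478 = 4148
non-users without the outcome: 4901 − 859 = 4042
odds, aspirin users = 478/4148 = 0.1152
odds, non-users = 859/4042 = 0.2125
OR = 0.1152 / 0.2125 = 0.54

OR = 0.54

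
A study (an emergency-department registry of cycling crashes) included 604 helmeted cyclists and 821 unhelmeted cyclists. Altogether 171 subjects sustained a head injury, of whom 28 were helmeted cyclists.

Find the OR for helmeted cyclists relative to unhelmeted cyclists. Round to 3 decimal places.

helmeted cyclists without the outcome: 604 − 28 = 576
unhelmeted cyclists with the outcome: 171 − 28 = 143
unhelmeted cyclists without the outcome: 821 − 143 = 678
odds, helmeted cyclists = 28/576 = 0.04861
odds, unhelmeted cyclists = 143/678 = 0.21091
OR = 0.04861 / 0.21091 = 0.230

OR: 0.230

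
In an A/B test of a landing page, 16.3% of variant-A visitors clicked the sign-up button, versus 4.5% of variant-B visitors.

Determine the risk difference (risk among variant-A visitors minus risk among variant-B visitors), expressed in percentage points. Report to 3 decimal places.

risk difference = 0.16300 − 0.04500 = 0.11800 → 11.800 percentage points

11.800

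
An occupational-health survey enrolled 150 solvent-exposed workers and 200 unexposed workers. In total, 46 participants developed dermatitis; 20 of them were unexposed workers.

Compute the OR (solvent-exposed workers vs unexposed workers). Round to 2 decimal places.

1.89

solvent-exposed workers with the outcome: 46 − 20 = 26
solvent-exposed workers without the outcome: 150 − 26 = 124
unexposed workers without the outcome: 200 − 20 = 180
odds, solvent-exposed workers = 26/124 = 0.2097
odds, unexposed workers = 20/180 = 0.1111
OR = 0.2097 / 0.1111 = 1.89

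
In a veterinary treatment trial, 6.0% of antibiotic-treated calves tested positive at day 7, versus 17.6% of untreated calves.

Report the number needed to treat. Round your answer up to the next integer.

NNT: 9

absolute risk difference = 0.116000
1 / 0.116000 = 8.621 → round up → 9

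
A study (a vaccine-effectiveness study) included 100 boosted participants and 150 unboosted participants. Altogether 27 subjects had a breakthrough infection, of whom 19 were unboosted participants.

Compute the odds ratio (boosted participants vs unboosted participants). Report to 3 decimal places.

boosted participants with the outcome: 27 − 19 = 8
boosted participants without the outcome: 100 − 8 = 92
unboosted participants without the outcome: 150 − 19 = 131
OR = (8 × 131) / (92 × 19) = 1048/1748 ≈ 0.600

0.600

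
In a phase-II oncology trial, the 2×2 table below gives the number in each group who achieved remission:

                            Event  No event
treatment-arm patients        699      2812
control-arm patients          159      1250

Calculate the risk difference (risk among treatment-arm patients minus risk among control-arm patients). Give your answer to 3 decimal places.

risk, treatment-arm patients = 699/3511 = 0.1991
risk, control-arm patients = 159/1409 = 0.1128
risk difference = 0.1991 − 0.1128 = 0.086

RD ≈ 0.086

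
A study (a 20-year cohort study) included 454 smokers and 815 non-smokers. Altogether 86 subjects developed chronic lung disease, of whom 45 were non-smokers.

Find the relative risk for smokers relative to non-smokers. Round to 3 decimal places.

smokers with the outcome: 86 − 45 = 41
smokers without the outcome: 454 − 41 = 413
non-smokers without the outcome: 815 − 45 = 770
risk, smokers = 41/454 = 0.0903
risk, non-smokers = 45/815 = 0.0552
RR = 0.0903 / 0.0552 = 1.636

1.636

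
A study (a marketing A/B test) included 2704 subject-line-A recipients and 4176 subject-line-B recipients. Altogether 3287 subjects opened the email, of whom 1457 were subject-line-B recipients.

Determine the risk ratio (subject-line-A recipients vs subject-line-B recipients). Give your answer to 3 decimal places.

subject-line-A recipients with the outcome: 3287 − 1457 = 1830
subject-line-A recipients without the outcome: 2704 − 1830 = 874
subject-line-B recipients without the outcome: 4176 − 1457 = 2719
risk, subject-line-A recipients = 1830/2704 = 0.6768
risk, subject-line-B recipients = 1457/4176 = 0.3489
RR = 0.6768 / 0.3489 = 1.940

RR: 1.940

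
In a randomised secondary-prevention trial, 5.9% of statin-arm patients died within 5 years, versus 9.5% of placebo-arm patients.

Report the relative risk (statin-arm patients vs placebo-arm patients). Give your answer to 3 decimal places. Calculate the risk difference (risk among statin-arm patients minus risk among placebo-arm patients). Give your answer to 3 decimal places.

RR = 0.0590 / 0.0950 = 0.621
risk difference = 0.0590 − 0.0950 = -0.036

RR = 0.621; RD = -0.036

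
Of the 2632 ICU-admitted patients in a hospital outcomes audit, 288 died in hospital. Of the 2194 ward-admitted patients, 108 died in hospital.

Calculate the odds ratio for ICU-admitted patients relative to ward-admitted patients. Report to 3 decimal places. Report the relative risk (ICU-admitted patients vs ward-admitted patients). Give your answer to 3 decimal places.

OR = (288 × 2086) / (2344 × 108) = 600768/253152 ≈ 2.373
risk, ICU-admitted patients = 288/2632 = 0.10942
risk, ward-admitted patients = 108/2194 = 0.04923
RR = 0.10942 / 0.04923 = 2.223

OR = 2.373; RR = 2.223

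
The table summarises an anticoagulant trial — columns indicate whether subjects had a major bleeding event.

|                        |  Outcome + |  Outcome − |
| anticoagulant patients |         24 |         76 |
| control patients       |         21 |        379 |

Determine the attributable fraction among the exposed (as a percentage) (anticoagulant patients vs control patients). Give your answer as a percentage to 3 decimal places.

AR% ≈ 78.125%

risk, anticoagulant patients = 24/100 = 0.2400
risk, control patients = 21/400 = 0.0525
AR% = (0.2400 − 0.0525) / 0.2400 = 0.7812 → 78.125%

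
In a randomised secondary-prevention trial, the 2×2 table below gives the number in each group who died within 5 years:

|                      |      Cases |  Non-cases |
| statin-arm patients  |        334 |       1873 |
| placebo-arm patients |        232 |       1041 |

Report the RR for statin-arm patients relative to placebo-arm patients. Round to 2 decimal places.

risk, statin-arm patients = 334/2207 = 0.1513
risk, placebo-arm patients = 232/1273 = 0.1822
RR = 0.1513 / 0.1822 = 0.83

RR = 0.83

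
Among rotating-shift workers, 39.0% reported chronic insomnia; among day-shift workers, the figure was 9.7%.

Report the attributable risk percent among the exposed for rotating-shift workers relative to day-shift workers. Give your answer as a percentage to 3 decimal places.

AR% = (0.3900 − 0.0970) / 0.3900 = 0.7513 → 75.128%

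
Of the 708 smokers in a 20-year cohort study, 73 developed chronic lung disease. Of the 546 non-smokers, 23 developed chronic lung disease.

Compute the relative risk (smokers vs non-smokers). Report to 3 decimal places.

RR: 2.448

risk, smokers = 73/708 = 0.10311
risk, non-smokers = 23/546 = 0.04212
RR = 0.10311 / 0.04212 = 2.448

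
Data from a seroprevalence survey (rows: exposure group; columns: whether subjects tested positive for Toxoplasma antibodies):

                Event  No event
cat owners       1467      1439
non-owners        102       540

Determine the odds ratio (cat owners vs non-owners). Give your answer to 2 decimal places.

OR ≈ 5.40

odds, cat owners = 1467/1439 = 1.0195
odds, non-owners = 102/540 = 0.1889
OR = 1.0195 / 0.1889 = 5.40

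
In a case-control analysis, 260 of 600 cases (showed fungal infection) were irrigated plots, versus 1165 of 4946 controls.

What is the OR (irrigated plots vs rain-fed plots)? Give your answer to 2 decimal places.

odds, irrigated plots = 260/1165 = 0.2232
odds, rain-fed plots = 340/3781 = 0.0899
OR = 0.2232 / 0.0899 = 2.48

2.48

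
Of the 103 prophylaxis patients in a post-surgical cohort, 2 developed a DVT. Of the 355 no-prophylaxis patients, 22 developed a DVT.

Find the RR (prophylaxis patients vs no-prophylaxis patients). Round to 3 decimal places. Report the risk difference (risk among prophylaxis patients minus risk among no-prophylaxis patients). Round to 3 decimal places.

RR = 0.313; RD = -0.043

risk, prophylaxis patients = 2/103 = 0.01942
risk, no-prophylaxis patients = 22/355 = 0.06197
RR = 0.01942 / 0.06197 = 0.313
risk difference = 0.01942 − 0.06197 = -0.043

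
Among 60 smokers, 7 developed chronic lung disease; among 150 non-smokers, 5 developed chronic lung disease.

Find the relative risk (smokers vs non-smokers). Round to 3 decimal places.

risk, smokers = 7/60 = 0.11667
risk, non-smokers = 5/150 = 0.03333
RR = 0.11667 / 0.03333 = 3.500

RR = 3.500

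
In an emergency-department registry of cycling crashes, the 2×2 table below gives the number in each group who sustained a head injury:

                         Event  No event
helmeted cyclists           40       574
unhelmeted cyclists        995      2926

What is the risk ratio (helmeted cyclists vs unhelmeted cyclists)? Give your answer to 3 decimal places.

RR = 0.257

risk, helmeted cyclists = 40/614 = 0.0651
risk, unhelmeted cyclists = 995/3921 = 0.2538
RR = 0.0651 / 0.2538 = 0.257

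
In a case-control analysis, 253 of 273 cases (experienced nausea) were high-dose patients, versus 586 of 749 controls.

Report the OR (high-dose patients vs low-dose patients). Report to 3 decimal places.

OR = (253 × 163) / (586 × 20) = 41239/11720 ≈ 3.519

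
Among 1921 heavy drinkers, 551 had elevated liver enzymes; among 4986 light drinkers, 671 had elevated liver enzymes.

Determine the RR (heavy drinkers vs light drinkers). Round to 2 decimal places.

risk, heavy drinkers = 551/1921 = 0.2868
risk, light drinkers = 671/4986 = 0.1346
RR = 0.2868 / 0.1346 = 2.13

2.13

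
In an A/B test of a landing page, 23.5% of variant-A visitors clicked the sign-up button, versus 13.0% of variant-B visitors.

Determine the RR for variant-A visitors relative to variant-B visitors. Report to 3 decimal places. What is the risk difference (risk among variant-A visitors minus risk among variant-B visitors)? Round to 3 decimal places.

RR = 1.808; RD = 0.105

RR = 0.2350 / 0.1300 = 1.808
risk difference = 0.2350 − 0.1300 = 0.105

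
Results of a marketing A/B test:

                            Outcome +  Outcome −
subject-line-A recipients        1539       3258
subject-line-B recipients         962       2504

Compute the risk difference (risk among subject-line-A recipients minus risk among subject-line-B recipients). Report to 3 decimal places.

risk, subject-line-A recipients = 1539/4797 = 0.3208
risk, subject-line-B recipients = 962/3466 = 0.2776
risk difference = 0.3208 − 0.2776 = 0.043

RD ≈ 0.043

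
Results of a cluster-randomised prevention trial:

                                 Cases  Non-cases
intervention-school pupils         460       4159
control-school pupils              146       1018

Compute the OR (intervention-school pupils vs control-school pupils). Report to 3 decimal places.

OR = (460 × 1018) / (4159 × 146) = 468280/607214 ≈ 0.771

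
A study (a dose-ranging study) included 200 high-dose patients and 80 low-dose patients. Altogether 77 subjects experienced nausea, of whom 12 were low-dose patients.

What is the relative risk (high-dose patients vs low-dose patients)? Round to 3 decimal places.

high-dose patients with the outcome: 77 − 12 = 65
high-dose patients without the outcome: 200 − 65 = 135
low-dose patients without the outcome: 80 − 12 = 68
risk, high-dose patients = 65/200 = 0.3250
risk, low-dose patients = 12/80 = 0.1500
RR = 0.3250 / 0.1500 = 2.167

RR ≈ 2.167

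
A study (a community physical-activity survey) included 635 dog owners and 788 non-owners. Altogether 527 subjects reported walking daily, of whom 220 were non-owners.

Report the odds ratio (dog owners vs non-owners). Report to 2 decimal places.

dog owners with the outcome: 527 − 220 = 307
dog owners without the outcome: 635 − 307 = 328
non-owners without the outcome: 788 − 220 = 568
OR = (307 × 568) / (328 × 220) = 174376/72160 ≈ 2.42

2.42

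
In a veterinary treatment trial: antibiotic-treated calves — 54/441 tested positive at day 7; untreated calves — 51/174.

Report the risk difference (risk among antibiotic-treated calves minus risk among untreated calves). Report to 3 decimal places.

risk, antibiotic-treated calves = 54/441 = 0.1224
risk, untreated calves = 51/174 = 0.2931
risk difference = 0.1224 − 0.2931 = -0.171

RD = -0.171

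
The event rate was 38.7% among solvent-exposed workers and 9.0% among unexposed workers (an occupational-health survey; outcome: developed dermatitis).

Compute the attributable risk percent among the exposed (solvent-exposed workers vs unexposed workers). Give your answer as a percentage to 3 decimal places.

AR% = (0.3870 − 0.0900) / 0.3870 = 0.7674 → 76.744%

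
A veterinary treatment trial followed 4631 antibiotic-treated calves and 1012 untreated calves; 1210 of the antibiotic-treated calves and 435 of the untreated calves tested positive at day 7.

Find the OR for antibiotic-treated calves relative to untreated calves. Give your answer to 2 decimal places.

OR = 0.47

odds, antibiotic-treated calves = 1210/3421 = 0.3537
odds, untreated calves = 435/577 = 0.7539
OR = 0.3537 / 0.7539 = 0.47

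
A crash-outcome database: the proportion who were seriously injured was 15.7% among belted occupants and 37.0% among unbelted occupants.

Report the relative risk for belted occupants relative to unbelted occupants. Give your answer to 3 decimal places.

RR = 0.1570 / 0.3700 = 0.424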